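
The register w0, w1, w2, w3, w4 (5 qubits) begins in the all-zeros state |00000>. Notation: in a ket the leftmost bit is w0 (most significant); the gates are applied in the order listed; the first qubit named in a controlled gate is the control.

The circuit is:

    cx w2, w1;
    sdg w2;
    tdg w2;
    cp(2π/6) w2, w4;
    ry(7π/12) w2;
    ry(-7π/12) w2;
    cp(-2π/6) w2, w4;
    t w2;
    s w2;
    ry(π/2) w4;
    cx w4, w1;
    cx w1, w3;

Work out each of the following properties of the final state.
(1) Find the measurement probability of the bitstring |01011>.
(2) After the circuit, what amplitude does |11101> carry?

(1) Outcome |01011> occurs with probability 1/2. Key observation: gates 2-9 undo each other exactly, leaving only the rest of the circuit to track.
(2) The amplitude on |11101> is 0.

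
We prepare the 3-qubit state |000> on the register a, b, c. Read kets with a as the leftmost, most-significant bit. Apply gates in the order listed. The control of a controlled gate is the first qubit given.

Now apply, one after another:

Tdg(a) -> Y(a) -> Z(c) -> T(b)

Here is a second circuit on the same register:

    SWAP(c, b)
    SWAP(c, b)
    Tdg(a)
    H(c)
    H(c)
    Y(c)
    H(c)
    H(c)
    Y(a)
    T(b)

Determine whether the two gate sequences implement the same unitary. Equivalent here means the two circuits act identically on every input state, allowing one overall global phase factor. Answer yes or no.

No — the two circuits implement different unitaries, even allowing a global phase.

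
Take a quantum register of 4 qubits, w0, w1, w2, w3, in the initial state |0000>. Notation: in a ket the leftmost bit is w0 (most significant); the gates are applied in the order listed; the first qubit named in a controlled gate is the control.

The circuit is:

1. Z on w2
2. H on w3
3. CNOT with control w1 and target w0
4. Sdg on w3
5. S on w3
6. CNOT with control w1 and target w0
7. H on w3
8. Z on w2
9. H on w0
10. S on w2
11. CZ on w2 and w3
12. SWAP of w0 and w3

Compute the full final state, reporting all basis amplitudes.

After the circuit, the state carries amplitude sqrt(2)/2 on |0000>, sqrt(2)/2 on |0001>, and 0 on every other basis state. Key observation: steps 1-8 multiply out to the identity, so the circuit reduces to the remaining gates.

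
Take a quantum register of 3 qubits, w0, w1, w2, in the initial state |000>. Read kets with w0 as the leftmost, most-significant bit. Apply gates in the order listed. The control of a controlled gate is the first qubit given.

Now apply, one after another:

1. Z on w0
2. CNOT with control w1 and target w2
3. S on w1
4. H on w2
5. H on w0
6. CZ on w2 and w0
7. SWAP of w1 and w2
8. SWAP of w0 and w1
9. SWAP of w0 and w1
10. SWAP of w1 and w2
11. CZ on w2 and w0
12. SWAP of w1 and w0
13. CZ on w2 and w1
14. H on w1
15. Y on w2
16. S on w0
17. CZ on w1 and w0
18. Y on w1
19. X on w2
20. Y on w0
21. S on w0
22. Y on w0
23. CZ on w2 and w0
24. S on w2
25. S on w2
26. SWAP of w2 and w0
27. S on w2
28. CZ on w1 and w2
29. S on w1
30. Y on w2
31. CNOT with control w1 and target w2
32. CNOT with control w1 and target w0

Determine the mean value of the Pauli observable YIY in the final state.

In the final state, YIY has expectation 0.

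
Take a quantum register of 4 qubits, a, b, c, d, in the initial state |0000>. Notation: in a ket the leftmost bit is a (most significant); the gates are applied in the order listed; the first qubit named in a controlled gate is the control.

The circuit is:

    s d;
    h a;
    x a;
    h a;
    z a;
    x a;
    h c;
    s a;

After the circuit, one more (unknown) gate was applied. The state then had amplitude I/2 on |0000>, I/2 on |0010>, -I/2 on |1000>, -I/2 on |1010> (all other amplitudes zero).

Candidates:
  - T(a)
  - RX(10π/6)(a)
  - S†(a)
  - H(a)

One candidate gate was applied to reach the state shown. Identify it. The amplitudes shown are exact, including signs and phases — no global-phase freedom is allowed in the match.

The unique candidate consistent with the amplitudes is H(a).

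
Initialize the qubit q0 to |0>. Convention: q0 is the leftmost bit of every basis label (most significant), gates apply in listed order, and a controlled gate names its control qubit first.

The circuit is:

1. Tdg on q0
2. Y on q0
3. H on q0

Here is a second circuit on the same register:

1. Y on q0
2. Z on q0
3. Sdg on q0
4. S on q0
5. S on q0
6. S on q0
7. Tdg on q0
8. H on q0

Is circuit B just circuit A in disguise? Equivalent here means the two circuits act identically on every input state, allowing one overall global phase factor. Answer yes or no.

No, they are not equivalent — no single phase factor reconciles the two unitaries.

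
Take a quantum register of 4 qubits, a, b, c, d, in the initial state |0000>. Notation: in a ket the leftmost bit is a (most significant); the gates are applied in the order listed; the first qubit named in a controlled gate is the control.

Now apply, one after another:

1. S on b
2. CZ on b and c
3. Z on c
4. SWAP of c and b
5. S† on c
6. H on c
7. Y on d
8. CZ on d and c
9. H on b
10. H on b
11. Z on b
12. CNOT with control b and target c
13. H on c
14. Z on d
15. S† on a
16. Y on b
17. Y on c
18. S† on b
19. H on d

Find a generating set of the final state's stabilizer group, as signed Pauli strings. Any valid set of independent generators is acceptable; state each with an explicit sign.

One valid set of independent stabilizer generators is -IIIX, +ZIII, -IZII, +IIZI (any independent generating set of the same group is equally correct). Key observation: gates 9-10 undo each other exactly, leaving only the rest of the circuit to track.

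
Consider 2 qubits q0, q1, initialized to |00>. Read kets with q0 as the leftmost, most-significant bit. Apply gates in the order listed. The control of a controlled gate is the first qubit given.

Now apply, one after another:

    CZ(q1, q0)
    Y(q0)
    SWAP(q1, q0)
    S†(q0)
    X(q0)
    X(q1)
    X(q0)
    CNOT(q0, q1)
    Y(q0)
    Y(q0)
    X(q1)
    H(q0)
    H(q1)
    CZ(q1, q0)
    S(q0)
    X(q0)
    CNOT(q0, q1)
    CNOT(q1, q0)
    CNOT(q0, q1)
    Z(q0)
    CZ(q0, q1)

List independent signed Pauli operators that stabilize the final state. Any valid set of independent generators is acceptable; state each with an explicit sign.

One valid set of independent stabilizer generators is -XI, -IY (any independent generating set of the same group is equally correct).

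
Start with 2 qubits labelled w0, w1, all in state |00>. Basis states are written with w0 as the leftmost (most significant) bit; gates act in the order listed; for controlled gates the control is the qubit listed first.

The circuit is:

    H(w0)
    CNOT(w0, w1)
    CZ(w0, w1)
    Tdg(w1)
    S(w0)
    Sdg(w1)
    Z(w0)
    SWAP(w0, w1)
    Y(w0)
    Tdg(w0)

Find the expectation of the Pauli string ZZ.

The expectation value of ZZ is -1.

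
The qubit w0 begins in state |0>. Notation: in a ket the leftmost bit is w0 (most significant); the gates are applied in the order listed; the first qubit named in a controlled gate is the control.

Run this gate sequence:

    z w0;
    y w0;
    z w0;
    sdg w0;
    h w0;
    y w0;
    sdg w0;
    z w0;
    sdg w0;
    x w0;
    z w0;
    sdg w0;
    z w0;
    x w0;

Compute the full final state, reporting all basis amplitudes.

The resulting statevector has amplitude -sqrt(2)/2 on |0>, -sqrt(2)*I/2 on |1>.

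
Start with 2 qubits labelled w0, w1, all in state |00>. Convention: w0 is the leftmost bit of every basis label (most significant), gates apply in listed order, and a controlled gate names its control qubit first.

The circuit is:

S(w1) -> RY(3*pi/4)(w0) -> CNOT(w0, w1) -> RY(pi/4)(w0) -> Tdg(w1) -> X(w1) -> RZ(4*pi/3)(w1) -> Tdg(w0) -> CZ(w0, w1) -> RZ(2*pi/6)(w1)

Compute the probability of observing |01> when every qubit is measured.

Outcome |01> occurs with probability 1/8.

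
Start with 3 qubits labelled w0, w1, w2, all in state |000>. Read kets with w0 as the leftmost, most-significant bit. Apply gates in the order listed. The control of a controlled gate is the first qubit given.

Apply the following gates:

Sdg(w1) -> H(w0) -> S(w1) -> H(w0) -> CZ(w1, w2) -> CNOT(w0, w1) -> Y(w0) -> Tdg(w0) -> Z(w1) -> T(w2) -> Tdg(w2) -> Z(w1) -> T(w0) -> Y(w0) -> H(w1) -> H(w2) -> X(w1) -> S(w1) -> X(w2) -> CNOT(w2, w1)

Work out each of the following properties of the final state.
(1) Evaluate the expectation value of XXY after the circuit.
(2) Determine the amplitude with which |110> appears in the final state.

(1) In the final state, XXY has expectation 0. Key observation: the block from step 7 through step 14 cancels to the identity and can be dropped.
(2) The amplitude on |110> is 0.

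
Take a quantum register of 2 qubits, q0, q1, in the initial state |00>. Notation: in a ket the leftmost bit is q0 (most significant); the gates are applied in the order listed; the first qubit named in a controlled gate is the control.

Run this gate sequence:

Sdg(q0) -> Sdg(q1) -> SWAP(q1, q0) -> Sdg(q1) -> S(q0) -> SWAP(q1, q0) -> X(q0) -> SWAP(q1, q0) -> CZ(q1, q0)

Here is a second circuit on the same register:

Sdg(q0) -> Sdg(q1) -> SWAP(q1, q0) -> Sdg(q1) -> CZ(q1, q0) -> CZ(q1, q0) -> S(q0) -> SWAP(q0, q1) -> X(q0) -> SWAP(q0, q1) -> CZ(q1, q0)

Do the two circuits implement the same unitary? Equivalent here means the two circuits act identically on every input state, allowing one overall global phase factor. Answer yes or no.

Yes, they are equivalent — the unitaries differ by at most a global phase.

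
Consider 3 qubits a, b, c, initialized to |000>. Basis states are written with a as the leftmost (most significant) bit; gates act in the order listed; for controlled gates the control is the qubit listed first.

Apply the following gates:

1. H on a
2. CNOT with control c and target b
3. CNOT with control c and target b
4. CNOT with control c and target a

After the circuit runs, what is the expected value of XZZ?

The observable XZZ averages to 1.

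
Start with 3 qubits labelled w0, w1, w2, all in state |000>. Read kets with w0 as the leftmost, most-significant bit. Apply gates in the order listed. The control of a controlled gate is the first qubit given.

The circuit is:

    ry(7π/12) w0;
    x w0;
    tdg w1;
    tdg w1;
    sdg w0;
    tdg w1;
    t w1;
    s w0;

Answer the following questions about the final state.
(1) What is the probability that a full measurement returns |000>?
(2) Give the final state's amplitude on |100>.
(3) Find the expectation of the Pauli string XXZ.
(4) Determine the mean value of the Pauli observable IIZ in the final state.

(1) Outcome |000> occurs with probability -sqrt(2)/8 + sqrt(6)/8 + 1/2. Key observation: gates 5-8 undo each other exactly, leaving only the rest of the circuit to track.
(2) The amplitude on |100> is -sqrt(2 - sqrt(2))/4 + sqrt(3*sqrt(2) + 6)/4.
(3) In the final state, XXZ has expectation 0.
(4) The observable IIZ averages to 1.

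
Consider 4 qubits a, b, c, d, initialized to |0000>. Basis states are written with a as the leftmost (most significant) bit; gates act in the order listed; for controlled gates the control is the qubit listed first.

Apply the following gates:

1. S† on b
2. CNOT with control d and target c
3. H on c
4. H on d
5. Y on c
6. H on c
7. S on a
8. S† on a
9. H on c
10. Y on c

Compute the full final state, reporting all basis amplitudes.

The resulting statevector has amplitude 1/2 on |0000>, 1/2 on |0001>, 1/2 on |0010>, 1/2 on |0011>, and 0 on every other basis state. Key observation: gates 5-10 undo each other exactly, leaving only the rest of the circuit to track.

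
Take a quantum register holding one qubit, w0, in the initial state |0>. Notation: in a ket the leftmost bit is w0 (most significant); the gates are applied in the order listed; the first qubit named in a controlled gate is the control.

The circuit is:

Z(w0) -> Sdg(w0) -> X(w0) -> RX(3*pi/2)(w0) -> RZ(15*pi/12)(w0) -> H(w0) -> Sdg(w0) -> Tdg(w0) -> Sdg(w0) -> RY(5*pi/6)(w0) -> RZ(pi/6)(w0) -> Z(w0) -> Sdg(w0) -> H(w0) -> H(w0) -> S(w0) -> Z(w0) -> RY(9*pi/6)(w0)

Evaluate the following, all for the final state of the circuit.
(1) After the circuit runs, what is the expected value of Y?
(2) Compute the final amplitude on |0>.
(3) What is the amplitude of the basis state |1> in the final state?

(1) The observable Y averages to -sqrt(2)/8 + sqrt(3)/8. Key observation: steps 12-17 multiply out to the identity, so the circuit reduces to the remaining gates.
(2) |0> carries amplitude sqrt(3)*I*exp(-23*I*pi/24)/8 - sqrt(3)*exp(7*I*pi/24)/8 + sqrt(3)*I*exp(-17*I*pi/24)/8 - exp(11*I*pi/24)/8 - exp(13*I*pi/24)/8 + I*exp(-23*I*pi/24)/8 - exp(7*I*pi/24)/8 + I*exp(-19*I*pi/24)/8 + sqrt(3)*I*exp(-13*I*pi/24)/8 + I*exp(-13*I*pi/24)/8 - I*exp(-17*I*pi/24)/8 + exp(17*I*pi/24)/8 + sqrt(3)*exp(17*I*pi/24)/8 - sqrt(3)*I*exp(-19*I*pi/24)/8 + sqrt(3)*exp(13*I*pi/24)/8 + sqrt(3)*exp(11*I*pi/24)/8 in the final state.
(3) |1> carries amplitude -sqrt(3)*exp(13*I*pi/24)/8 - exp(11*I*pi/24)/8 + I*exp(-19*I*pi/24)/8 + I*exp(-17*I*pi/24)/8 + sqrt(3)*I*exp(-13*I*pi/24)/8 + I*exp(-13*I*pi/24)/8 + exp(17*I*pi/24)/8 + exp(7*I*pi/24)/8 + exp(13*I*pi/24)/8 - I*exp(-23*I*pi/24)/8 - sqrt(3)*I*exp(-17*I*pi/24)/8 + sqrt(3)*exp(17*I*pi/24)/8 - sqrt(3)*I*exp(-19*I*pi/24)/8 + sqrt(3)*exp(7*I*pi/24)/8 - sqrt(3)*I*exp(-23*I*pi/24)/8 + sqrt(3)*exp(11*I*pi/24)/8 in the final state.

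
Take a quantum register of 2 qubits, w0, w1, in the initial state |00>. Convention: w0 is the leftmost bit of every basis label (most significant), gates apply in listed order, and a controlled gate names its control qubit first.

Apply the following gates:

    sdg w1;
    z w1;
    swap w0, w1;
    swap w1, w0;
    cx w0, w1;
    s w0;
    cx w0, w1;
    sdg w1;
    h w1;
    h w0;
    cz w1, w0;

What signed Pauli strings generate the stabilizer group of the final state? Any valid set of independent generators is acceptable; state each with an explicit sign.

The stabilizer group can be generated by +XZ, +ZX, among other valid generating sets.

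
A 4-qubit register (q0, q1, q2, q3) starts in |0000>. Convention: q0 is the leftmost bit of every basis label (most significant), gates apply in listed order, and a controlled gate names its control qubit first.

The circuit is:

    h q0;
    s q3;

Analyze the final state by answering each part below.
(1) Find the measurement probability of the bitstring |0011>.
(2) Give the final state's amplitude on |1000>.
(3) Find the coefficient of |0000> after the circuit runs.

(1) Outcome |0011> occurs with probability 0.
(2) The amplitude on |1000> is sqrt(2)/2.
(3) The amplitude on |0000> is sqrt(2)/2.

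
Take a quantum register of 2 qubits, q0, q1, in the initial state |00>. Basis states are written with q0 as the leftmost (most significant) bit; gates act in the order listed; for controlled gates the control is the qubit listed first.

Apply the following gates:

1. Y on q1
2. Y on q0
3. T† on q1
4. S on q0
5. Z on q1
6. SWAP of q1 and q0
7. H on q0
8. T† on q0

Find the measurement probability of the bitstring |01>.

Outcome |01> occurs with probability 1/2.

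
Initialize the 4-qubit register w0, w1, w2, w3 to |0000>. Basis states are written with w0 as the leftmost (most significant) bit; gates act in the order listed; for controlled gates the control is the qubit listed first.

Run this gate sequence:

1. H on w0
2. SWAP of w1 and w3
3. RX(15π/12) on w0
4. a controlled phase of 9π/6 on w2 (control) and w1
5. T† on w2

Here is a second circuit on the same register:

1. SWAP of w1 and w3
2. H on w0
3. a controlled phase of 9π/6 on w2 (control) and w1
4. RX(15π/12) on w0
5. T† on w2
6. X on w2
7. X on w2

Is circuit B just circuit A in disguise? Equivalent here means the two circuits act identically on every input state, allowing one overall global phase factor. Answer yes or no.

Yes — the two circuits implement the same unitary up to a global phase.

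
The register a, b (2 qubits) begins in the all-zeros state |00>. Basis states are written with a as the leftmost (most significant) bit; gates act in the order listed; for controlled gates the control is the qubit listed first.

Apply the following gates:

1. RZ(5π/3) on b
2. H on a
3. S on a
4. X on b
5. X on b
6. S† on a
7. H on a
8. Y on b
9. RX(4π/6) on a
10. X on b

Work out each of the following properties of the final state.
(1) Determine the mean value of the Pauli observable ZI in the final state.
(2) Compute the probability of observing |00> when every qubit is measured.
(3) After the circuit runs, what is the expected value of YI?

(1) The expectation value of ZI is -1/2. Key observation: gates 2-7 undo each other exactly, leaving only the rest of the circuit to track.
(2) Outcome |00> occurs with probability 1/4.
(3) The expectation value of YI is -sqrt(3)/2.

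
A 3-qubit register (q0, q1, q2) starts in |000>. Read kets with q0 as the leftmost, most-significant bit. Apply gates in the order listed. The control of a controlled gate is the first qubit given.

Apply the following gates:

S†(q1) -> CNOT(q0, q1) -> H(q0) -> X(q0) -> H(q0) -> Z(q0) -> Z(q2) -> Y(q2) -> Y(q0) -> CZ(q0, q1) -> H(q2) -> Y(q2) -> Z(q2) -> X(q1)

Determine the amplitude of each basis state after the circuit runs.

The final amplitudes are -sqrt(2)*I/2 on |110>, sqrt(2)*I/2 on |111>, and 0 on every other basis state. Key observation: gates 3-6 undo each other exactly, leaving only the rest of the circuit to track.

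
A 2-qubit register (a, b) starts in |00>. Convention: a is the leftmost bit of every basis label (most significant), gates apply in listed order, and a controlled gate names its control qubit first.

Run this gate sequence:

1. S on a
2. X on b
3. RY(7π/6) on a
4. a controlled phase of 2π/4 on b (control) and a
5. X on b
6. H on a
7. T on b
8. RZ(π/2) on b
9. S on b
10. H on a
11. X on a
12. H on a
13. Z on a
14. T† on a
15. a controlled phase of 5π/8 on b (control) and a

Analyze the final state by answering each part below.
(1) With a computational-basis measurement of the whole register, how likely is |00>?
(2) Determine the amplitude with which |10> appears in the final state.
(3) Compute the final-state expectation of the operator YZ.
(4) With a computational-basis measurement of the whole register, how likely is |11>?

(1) A full measurement returns |00> with probability 1/2.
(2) The final state's coefficient on |10> equals -(1 - I)*(sqrt(3) + I)/4.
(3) The expectation value of YZ is sqrt(2)/4 + sqrt(6)/4.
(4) Outcome |11> occurs with probability 0.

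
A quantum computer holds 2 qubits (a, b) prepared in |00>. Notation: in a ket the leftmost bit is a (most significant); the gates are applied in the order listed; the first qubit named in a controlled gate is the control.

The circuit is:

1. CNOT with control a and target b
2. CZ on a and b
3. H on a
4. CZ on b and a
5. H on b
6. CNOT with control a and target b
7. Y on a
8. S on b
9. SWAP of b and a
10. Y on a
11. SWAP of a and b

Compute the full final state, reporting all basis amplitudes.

The final amplitudes are -I/2 on |00>, 1/2 on |01>, I/2 on |10>, -1/2 on |11>.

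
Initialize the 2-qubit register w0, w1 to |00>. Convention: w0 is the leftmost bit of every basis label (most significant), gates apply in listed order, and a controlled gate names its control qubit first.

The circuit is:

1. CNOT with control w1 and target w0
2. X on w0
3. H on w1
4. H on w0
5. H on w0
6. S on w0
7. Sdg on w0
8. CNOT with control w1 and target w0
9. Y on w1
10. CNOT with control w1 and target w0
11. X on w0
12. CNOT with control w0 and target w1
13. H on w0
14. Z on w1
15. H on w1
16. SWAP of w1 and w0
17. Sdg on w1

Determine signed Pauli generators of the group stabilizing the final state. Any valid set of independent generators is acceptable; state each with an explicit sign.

The stabilizer group can be generated by +IY, +ZI, among other valid generating sets.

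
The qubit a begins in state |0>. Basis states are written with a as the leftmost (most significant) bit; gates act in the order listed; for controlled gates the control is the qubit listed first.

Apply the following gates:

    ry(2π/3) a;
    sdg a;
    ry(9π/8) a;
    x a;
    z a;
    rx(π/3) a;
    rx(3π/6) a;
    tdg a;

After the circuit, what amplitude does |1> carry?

The amplitude on |1> is -sqrt(2)*I*exp(-I*pi/4)*sin(7*pi/16)/2 + sqrt(6)*exp(-I*pi/4)*cos(7*pi/16)/4 + sqrt(2)*exp(-I*pi/4)*cos(7*pi/16)/4.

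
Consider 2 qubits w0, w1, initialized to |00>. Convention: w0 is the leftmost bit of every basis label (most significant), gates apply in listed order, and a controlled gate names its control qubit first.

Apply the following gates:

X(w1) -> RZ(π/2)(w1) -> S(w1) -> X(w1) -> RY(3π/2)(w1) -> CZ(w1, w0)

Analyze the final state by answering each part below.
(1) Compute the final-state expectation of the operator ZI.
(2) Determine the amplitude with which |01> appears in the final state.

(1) In the final state, ZI has expectation 1.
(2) The amplitude on |01> is sqrt(2)*exp(3*I*pi/4)/2.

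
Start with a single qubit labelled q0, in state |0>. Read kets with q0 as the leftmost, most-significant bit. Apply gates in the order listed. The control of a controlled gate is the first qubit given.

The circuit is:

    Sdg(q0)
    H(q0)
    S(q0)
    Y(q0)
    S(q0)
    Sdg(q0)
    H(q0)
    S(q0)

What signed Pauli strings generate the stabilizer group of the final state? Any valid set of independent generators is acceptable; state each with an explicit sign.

One valid set of independent stabilizer generators is +X (any independent generating set of the same group is equally correct).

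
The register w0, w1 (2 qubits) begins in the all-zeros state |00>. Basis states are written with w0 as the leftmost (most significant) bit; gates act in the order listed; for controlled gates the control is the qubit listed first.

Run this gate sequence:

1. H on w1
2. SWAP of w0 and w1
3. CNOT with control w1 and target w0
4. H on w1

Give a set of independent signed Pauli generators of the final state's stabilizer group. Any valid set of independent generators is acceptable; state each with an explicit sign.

One valid set of independent stabilizer generators is +XI, +IX (any independent generating set of the same group is equally correct).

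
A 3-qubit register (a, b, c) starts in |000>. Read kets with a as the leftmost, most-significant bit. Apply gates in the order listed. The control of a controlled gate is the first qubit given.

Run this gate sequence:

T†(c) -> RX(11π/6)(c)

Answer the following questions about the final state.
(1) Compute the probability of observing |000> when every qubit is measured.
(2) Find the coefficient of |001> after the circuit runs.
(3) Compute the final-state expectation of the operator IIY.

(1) The probability of measuring |000> is sqrt(3)/4 + 1/2.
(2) The amplitude on |001> is I*(-sqrt(6) + sqrt(2))/4.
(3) In the final state, IIY has expectation 1/2.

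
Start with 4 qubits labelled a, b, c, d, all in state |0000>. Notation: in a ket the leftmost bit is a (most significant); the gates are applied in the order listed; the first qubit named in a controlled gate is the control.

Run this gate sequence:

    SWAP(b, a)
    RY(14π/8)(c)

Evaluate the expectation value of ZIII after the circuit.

In the final state, ZIII has expectation 1.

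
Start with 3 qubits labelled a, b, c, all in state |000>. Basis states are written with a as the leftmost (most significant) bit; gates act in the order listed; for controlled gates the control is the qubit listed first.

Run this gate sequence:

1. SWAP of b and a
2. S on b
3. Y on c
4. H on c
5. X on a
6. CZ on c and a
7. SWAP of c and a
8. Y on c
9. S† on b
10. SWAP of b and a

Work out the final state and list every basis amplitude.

After the circuit, the state carries amplitude sqrt(2)/2 on |000>, sqrt(2)/2 on |010>, and 0 on every other basis state.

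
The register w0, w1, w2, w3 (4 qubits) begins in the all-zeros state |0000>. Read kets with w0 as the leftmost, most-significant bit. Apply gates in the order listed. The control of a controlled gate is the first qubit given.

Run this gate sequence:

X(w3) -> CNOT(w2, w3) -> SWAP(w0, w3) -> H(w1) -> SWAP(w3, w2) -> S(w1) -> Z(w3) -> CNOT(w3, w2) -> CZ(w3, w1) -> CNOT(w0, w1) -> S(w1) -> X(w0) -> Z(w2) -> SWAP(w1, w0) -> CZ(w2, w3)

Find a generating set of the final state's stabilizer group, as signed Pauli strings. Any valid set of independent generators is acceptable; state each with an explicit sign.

One valid set of independent stabilizer generators is +XIII, +IZII, +IIZI, +IIIZ (any independent generating set of the same group is equally correct).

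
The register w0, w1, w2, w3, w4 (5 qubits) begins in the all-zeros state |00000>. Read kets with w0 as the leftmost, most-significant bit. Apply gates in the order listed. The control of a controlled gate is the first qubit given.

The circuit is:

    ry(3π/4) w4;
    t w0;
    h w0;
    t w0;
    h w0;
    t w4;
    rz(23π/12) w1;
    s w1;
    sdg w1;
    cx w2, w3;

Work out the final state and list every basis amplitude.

After the circuit, the state carries amplitude (-1 - exp(I*pi/4))*sqrt(2 - sqrt(2))*exp(I*pi/24)/4 on |00000>, (-1 + exp(3*I*pi/4))*sqrt(sqrt(2) + 2)*exp(13*I*pi/24)/4 on |00001>, (-1 + exp(I*pi/4))*sqrt(2 - sqrt(2))*exp(I*pi/24)/4 on |10000>, (1 + exp(3*I*pi/4))*sqrt(sqrt(2) + 2)*exp(13*I*pi/24)/4 on |10001>, and 0 on every other basis state. Key observation: the block from step 8 through step 9 cancels to the identity and can be dropped.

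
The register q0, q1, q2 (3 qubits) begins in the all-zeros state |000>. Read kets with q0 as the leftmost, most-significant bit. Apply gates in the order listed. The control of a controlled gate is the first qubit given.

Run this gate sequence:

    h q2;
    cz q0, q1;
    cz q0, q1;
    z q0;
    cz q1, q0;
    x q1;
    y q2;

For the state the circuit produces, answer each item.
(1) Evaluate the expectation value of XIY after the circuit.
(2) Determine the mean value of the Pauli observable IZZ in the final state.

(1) The expectation value of XIY is 0. Key observation: steps 2-3 multiply out to the identity, so the circuit reduces to the remaining gates.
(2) The expectation value of IZZ is 0.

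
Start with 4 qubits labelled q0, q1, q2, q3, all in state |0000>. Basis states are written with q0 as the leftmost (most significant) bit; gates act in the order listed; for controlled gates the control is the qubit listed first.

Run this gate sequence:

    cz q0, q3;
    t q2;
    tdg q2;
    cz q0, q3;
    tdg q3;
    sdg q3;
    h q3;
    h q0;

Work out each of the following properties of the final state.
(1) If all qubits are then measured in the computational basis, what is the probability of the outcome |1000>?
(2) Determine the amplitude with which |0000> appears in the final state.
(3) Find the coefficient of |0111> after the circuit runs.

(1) The probability of measuring |1000> is 1/4. Key observation: the block from step 1 through step 4 cancels to the identity and can be dropped.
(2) The final state's coefficient on |0000> equals 1/2.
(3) |0111> carries amplitude 0 in the final state.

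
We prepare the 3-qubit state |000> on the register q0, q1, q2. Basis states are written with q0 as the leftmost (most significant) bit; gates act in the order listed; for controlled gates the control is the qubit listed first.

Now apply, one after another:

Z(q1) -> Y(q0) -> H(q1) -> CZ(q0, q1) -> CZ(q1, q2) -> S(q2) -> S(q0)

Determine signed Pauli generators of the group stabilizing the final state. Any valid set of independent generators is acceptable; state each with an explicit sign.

The stabilizer group can be generated by -IXI, -ZII, +IIZ, among other valid generating sets.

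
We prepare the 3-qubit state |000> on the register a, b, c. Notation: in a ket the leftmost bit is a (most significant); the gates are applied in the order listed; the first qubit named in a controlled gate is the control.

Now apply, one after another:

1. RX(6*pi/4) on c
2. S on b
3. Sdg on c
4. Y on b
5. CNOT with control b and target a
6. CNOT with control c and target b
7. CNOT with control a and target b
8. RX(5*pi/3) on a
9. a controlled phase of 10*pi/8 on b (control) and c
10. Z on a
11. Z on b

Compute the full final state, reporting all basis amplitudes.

The final amplitudes are -sqrt(2)/4 on |000>, 0 on |001>, 0 on |010>, -sqrt(2)*exp(I*pi/4)/4 on |011>, -sqrt(6)*I/4 on |100>, 0 on |101>, 0 on |110>, -sqrt(6)*exp(3*I*pi/4)/4 on |111>.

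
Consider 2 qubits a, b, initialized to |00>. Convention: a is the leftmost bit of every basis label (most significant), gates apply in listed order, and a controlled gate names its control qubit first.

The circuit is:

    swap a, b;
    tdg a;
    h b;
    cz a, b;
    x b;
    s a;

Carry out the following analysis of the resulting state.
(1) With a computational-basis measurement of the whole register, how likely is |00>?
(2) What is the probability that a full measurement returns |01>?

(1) Outcome |00> occurs with probability 1/2.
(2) A full measurement returns |01> with probability 1/2.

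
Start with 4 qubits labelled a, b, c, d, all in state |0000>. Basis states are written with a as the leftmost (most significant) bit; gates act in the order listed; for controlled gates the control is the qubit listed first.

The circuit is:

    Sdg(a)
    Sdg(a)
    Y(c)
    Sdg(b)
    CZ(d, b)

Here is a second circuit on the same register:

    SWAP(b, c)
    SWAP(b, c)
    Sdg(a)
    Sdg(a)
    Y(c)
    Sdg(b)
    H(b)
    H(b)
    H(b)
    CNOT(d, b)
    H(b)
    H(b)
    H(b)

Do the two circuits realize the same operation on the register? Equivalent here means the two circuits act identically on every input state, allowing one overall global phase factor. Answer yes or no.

Yes — the two circuits implement the same unitary up to a global phase.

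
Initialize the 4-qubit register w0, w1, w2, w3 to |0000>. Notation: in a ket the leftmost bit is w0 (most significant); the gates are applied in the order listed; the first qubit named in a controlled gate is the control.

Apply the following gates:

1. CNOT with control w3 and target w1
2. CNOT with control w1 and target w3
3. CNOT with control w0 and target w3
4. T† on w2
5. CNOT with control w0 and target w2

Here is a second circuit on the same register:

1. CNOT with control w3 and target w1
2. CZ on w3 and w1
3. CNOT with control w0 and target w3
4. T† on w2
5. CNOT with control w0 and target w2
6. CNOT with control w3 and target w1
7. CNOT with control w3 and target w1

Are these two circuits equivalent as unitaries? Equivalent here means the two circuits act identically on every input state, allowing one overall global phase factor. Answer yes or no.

No — the two circuits implement different unitaries, even allowing a global phase.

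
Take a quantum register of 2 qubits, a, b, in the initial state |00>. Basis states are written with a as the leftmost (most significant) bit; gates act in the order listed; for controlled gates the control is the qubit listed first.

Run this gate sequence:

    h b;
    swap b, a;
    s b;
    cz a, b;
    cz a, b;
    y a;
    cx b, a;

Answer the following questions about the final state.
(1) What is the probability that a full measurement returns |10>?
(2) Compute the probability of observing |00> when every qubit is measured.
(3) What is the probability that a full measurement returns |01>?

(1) A full measurement returns |10> with probability 1/2.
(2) The probability of measuring |00> is 1/2.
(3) Outcome |01> occurs with probability 0.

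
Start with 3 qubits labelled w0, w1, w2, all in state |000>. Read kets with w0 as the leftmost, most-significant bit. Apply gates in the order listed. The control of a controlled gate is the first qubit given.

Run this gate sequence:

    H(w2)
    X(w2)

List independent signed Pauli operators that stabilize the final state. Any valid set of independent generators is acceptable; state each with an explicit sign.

The final state is stabilized by the group generated by +IIX, +ZII, +IZI; other independent generating sets are equally valid.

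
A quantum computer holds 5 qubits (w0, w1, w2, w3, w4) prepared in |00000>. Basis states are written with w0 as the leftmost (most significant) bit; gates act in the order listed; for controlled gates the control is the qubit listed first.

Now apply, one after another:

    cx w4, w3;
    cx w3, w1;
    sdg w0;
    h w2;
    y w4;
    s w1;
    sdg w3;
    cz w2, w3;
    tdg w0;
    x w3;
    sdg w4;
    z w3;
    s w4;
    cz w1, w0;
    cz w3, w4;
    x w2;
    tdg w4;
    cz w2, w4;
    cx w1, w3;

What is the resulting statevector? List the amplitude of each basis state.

After the circuit, the state carries amplitude sqrt(2)*exp(I*pi/4)/2 on |00011>, -sqrt(2)*exp(I*pi/4)/2 on |00111>, and 0 on every other basis state.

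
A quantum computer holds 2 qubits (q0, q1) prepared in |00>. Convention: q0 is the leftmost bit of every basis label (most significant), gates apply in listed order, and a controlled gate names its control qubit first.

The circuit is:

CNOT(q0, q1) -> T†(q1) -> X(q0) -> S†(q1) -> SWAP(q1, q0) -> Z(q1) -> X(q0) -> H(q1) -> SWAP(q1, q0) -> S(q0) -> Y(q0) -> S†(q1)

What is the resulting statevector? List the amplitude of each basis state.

The final amplitudes are 0 on |00>, -sqrt(2)*I/2 on |01>, 0 on |10>, -sqrt(2)/2 on |11>.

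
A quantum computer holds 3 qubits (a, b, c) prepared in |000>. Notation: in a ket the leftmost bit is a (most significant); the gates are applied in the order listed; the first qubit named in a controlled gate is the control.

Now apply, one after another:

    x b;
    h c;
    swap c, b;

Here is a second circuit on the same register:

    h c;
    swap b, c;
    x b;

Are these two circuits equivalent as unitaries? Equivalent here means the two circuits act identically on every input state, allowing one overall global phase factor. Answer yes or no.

No, they are not equivalent — no single phase factor reconciles the two unitaries.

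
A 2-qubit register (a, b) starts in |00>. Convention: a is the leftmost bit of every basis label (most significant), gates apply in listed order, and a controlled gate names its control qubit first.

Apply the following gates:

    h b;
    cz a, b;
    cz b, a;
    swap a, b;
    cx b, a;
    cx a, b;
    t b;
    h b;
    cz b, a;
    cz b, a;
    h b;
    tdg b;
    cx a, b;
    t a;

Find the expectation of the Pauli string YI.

In the final state, YI has expectation sqrt(2)/2. Key observation: steps 6-13 multiply out to the identity, so the circuit reduces to the remaining gates.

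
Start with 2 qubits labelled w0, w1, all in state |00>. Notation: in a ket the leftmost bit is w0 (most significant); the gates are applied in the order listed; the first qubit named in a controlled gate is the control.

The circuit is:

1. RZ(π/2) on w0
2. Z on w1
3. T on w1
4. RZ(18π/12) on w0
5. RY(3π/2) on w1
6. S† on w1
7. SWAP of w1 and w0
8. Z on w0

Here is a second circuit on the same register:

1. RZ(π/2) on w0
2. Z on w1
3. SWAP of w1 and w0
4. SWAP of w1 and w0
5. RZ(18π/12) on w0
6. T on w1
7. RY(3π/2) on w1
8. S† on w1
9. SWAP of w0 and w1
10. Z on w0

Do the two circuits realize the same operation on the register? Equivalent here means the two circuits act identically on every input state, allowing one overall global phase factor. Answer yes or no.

Yes: on every input state the two circuits agree up to one overall phase factor.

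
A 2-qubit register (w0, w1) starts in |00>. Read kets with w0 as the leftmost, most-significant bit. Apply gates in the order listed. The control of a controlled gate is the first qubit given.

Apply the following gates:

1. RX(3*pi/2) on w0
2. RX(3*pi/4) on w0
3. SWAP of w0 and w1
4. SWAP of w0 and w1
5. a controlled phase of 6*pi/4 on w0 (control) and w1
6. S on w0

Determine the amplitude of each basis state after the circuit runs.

The final amplitudes are sqrt(2)*(-sqrt(sqrt(2) + 2) - sqrt(2 - sqrt(2)))/4 on |00>, 0 on |01>, sqrt(2)*(-sqrt(sqrt(2) + 2) + sqrt(2 - sqrt(2)))/4 on |10>, 0 on |11>. Key observation: gates 3-4 undo each other exactly, leaving only the rest of the circuit to track.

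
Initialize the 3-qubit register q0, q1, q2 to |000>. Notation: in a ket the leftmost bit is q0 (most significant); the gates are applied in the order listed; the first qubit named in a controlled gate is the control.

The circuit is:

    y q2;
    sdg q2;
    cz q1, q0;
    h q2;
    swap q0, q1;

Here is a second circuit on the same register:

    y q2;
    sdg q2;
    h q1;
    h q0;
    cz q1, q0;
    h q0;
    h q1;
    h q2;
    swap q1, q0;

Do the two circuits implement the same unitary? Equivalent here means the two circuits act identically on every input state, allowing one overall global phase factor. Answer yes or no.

No, they are not equivalent — no single phase factor reconciles the two unitaries.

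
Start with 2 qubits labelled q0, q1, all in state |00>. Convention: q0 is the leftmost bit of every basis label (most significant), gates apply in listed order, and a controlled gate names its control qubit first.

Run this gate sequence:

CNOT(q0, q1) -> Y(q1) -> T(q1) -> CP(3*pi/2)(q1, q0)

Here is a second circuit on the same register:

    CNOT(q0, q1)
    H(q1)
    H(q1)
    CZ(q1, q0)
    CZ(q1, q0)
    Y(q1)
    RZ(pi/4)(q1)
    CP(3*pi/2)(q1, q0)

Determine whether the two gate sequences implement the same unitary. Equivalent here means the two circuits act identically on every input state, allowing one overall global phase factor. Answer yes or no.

Yes — the two circuits implement the same unitary up to a global phase.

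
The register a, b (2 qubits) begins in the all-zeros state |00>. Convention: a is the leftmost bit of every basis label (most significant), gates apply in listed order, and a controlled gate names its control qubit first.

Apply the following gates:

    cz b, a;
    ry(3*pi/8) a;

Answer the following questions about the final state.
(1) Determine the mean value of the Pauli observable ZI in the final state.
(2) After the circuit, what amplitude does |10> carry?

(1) The observable ZI averages to sqrt(2 - sqrt(2))/2.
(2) |10> carries amplitude sin(3*pi/16) in the final state.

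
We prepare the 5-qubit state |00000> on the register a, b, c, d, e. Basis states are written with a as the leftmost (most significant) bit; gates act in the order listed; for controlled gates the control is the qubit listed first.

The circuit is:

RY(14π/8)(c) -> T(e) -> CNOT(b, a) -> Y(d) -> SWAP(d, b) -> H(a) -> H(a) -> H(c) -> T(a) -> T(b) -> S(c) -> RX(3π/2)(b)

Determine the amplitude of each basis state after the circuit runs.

The resulting statevector has amplitude (-sqrt(sqrt(2) + 2) + sqrt(2 - sqrt(2)))*exp(I*pi/4)/4 on |00000>, (-sqrt(sqrt(2) + 2) - sqrt(2 - sqrt(2)))*exp(3*I*pi/4)/4 on |00100>, (-sqrt(2 - sqrt(2)) + sqrt(sqrt(2) + 2))*exp(3*I*pi/4)/4 on |01000>, (-sqrt(sqrt(2) + 2) - sqrt(2 - sqrt(2)))*exp(I*pi/4)/4 on |01100>, and 0 on every other basis state. Key observation: the block from step 6 through step 7 cancels to the identity and can be dropped.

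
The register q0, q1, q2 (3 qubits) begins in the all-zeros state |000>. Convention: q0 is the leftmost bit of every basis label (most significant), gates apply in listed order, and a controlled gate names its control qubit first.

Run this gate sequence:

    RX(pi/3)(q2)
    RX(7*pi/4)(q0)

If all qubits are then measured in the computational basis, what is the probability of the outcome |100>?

The probability of measuring |100> is 3/8 - 3*sqrt(2)/16.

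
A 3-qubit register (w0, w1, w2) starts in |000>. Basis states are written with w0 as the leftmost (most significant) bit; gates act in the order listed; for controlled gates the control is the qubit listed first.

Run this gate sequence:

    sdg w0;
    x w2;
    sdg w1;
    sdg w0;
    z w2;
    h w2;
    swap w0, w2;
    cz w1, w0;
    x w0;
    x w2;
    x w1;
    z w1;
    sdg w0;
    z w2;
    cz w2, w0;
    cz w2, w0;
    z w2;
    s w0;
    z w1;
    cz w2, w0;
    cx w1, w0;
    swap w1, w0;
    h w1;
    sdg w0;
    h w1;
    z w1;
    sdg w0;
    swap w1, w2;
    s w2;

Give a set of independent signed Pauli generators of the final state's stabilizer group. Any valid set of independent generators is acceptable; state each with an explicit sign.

The final state is stabilized by the group generated by -IIY, -ZII, -IZI; other independent generating sets are equally valid. Key observation: gates 12-19 undo each other exactly, leaving only the rest of the circuit to track.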